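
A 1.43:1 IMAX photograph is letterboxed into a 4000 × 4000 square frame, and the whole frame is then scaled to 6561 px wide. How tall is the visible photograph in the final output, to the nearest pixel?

At 4000×4000 the photograph is width-limited, so height = 4000 / 1.430 ≈ 2797.20 px.
Scaling 4000 → 6561 is ×1.6402, so the height becomes 2797.20 × 1.6402 ≈ 4588.11 px.

4588 px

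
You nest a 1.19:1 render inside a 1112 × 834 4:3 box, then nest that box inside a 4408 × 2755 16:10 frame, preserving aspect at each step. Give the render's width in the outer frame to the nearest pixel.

First fit — 1.19:1 into 1112×834 spans the height: 992.46 × 834.00.
4:3 in 4408×2755: fills the height, so the intermediate becomes 3673.33 × 2755.00 — a scale of ×3.3034.
The render scales with it: width 992.46 × 3.3034 ≈ 3278.45.

3278 px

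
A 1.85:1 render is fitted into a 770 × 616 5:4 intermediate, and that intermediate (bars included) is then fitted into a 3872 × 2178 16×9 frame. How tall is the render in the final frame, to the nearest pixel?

Inside the 770×616 canvas the render is width-limited at 770.00 × 416.22.
5:4 in 3872×2178: fills the height, so the intermediate becomes 2722.50 × 2178.00 — a scale of ×3.5357.
Applying the same ×3.5357: 416.22 → 1471.62.

1472 px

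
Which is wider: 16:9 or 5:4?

16:9 = 1.778 and 5:4 = 1.25; 1.778 > 1.25.

16:9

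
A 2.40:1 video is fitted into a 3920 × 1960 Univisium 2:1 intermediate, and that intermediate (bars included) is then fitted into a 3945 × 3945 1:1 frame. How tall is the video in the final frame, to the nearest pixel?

1644 px

Inside the 3920×1960 canvas the video is width-limited at 3920.00 × 1633.33.
The Univisium 2:1 canvas is width-limited in 3945×3945, giving 3945.00 × 1972.50; scale factor 1.0064.
The video scales with it: height 1633.33 × 1.0064 ≈ 1643.75.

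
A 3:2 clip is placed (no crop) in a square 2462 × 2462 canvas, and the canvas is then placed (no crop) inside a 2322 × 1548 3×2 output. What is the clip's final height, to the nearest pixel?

3:2 in 2462×2462: fills the width, so the clip is 2462.00 × 1641.33.
square in 2322×1548: fills the height, so the intermediate becomes 1548.00 × 1548.00 — a scale of ×0.6288.
So the clip's height is 1641.33 × 0.6288 ≈ 1032.00.

1032 px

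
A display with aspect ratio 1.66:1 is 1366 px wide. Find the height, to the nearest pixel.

823 px

1366 / 1.660 = 822.89.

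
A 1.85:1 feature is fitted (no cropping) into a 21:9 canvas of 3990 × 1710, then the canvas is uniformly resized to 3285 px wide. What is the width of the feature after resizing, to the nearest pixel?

2605 px

Fitted into 3990×1710, the feature spans the height; its width is 1710 × 1.850 ≈ 3163.50 px.
Scaling 3990 → 3285 is ×0.8233, so the width becomes 3163.50 × 0.8233 ≈ 2604.54 px.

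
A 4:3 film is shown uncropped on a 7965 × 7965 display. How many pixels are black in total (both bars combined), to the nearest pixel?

4:3 is wider than 1:1, so it spans the full width.
Content height = 7965 × 3/4 ≈ 5973.7500 px.
Black = 7965 − 5973.7500 = 1991.2500 px.
Bar area = 1991.2500 × 7965 ≈ 15860306 px.

15860306 pixels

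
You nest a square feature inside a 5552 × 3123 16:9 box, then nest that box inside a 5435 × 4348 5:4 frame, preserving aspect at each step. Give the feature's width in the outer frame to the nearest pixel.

3057 px

Inside the 5552×3123 canvas the feature is height-limited at 3123.00 × 3123.00.
16:9 in 5435×4348: fills the width, so the intermediate becomes 5435.00 × 3057.19 — a scale of ×0.9789.
The feature scales with it: width 3123.00 × 0.9789 ≈ 3057.19.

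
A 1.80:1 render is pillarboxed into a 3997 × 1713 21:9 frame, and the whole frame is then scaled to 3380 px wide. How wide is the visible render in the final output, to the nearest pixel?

2607 px

Fitted into 3997×1713, the render spans the height; its width is 1713 × 1.800 ≈ 3083.40 px.
The frame scales by 3380/3997 = 0.8456; 3083.40 × 0.8456 ≈ 2607.43 px.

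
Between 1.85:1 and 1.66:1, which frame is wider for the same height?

1.85:1

1.85 and 1.66; 1.85 > 1.66.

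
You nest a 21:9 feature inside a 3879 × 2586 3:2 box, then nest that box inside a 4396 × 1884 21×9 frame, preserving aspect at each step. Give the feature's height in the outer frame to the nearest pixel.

1211 px

Inside the 3879×2586 canvas the feature is width-limited at 3879.00 × 1662.43.
3:2 in 4396×1884: fills the height, so the intermediate becomes 2826.00 × 1884.00 — a scale of ×0.7285.
The feature scales with it: height 1662.43 × 0.7285 ≈ 1211.14.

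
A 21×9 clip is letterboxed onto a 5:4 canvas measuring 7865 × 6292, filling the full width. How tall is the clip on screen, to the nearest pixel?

3371 px

The clip is 7865 × 9/21 ≈ 3370.71 px tall.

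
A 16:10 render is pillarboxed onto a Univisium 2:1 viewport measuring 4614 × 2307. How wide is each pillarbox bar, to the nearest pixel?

461 px

16:10 is narrower than Univisium 2:1, so it spans the full height.
Content width = 2307 × 16/10 ≈ 3691.20 px.
Leftover width: 4614 − 3691.20 = 922.80 px → 461.40 each side.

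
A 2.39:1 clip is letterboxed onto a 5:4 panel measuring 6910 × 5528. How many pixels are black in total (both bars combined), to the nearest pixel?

18220195 pixels

2.39:1 (2.390) > 5:4 (1.250), so the clip fills the width.
Content height = 6910 / 2.390 ≈ 2891.2134 px.
Leftover height: 5528 − 2891.2134 = 2636.7866 px.
Bar area = 2636.7866 × 6910 ≈ 18220195 px.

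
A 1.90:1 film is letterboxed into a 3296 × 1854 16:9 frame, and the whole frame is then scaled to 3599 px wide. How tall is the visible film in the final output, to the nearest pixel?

In the 3296×1854 frame the film fills the width: height = 3296 / 1.900 ≈ 1734.74 px.
The frame scales by 3599/3296 = 1.0919; 1734.74 × 1.0919 ≈ 1894.21 px.

1894 px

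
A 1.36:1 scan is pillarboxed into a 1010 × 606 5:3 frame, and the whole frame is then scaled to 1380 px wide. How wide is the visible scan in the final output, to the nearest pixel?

At 1010×606 the scan is height-limited, so width = 606 × 1.360 ≈ 824.16 px.
Scaling 1010 → 1380 is ×1.3663, so the width becomes 824.16 × 1.3663 ≈ 1126.08 px.

1126 px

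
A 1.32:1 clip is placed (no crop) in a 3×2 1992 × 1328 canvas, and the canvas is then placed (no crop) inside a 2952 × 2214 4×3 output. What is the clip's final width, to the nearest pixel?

Inside the 1992×1328 canvas the clip is height-limited at 1752.96 × 1328.00.
The 3×2 canvas is width-limited in 2952×2214, giving 2952.00 × 1968.00; scale factor 1.4819.
The clip scales with it: width 1752.96 × 1.4819 ≈ 2597.76.

2598 px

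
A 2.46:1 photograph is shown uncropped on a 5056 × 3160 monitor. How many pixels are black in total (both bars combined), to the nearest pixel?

5585441 pixels

2.46:1 (2.460) > 16:10 (1.600), so the photograph fills the width.
The photograph is 5056 / 2.460 ≈ 2055.2846 px tall.
Black = 3160 − 2055.2846 = 1104.7154 px.
Bar area = 1104.7154 × 5056 ≈ 5585441 px.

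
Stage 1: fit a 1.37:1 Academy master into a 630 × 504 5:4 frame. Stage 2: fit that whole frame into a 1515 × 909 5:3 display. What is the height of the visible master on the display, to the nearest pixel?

829 px

Inside the 630×504 canvas the master is width-limited at 630.00 × 459.85.
Second fit — the 5:4 canvas into 1515×909 spans the height: 1136.25 × 909.00 (×1.8036 from 630×504).
So the master's height is 459.85 × 1.8036 ≈ 829.38.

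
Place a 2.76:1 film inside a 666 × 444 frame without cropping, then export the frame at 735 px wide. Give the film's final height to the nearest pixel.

At 666×444 the film is width-limited, so height = 666 / 2.760 ≈ 241.30 px.
The frame scales by 735/666 = 1.1036; 241.30 × 1.1036 ≈ 266.30 px.

266 px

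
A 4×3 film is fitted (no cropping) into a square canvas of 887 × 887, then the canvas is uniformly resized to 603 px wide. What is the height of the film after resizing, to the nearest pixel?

In the 887×887 frame the film fills the width: height = 887 × 3/4 ≈ 665.25 px.
Resizing to 603 px wide multiplies everything by 0.6798: 665.25 → 452.25 px.

452 px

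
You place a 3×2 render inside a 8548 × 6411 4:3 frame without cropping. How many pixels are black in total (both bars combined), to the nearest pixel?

6089025 pixels

Since 1.500 > 1.333, the render is width-limited.
The render is 8548 × 2/3 ≈ 5698.6667 px tall.
Black = 6411 − 5698.6667 = 712.3333 px.
That's 712.3333 × 8548 ≈ 6089025 black pixels.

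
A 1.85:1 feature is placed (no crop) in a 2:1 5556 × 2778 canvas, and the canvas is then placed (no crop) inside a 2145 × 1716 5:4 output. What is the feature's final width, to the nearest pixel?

Inside the 5556×2778 canvas the feature is height-limited at 5139.30 × 2778.00.
The 2:1 canvas is width-limited in 2145×1716, giving 2145.00 × 1072.50; scale factor 0.3861.
The feature scales with it: width 5139.30 × 0.3861 ≈ 1984.12.

1984 px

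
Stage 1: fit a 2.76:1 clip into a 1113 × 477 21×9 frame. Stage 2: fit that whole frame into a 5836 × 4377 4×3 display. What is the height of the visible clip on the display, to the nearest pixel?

2114 px

Inside the 1113×477 canvas the clip is width-limited at 1113.00 × 403.26.
Second fit — the 21×9 canvas into 5836×4377 spans the width: 5836.00 × 2501.14 (×5.2435 from 1113×477).
The clip scales with it: height 403.26 × 5.2435 ≈ 2114.49.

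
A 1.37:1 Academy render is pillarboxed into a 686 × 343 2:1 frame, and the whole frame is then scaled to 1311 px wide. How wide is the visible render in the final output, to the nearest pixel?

At 686×343 the render is height-limited, so width = 343 × 1.370 ≈ 469.91 px.
Resizing to 1311 px wide multiplies everything by 1.9111: 469.91 → 898.03 px.

898 px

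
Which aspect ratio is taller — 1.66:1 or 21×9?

1.66:1

1.66 and 21×9 = 2.333; 2.333 > 1.66. The smaller width-to-height ratio is the taller frame.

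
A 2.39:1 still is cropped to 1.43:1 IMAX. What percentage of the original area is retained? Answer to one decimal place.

59.8%

The height stays; only width is cut (since 1.43:1 IMAX is narrower than 2.39:1).
(1.430)/(2.390) ≈ 0.598 of the area survives.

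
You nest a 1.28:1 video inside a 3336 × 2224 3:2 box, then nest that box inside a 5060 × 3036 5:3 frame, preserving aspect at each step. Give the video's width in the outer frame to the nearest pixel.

Inside the 3336×2224 canvas the video is height-limited at 2846.72 × 2224.00.
3:2 in 5060×3036: fills the height, so the intermediate becomes 4554.00 × 3036.00 — a scale of ×1.3651.
Applying the same ×1.3651: 2846.72 → 3886.08.

3886 px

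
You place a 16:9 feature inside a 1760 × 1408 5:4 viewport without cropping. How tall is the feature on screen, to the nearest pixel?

990 px

16:9 (1.778) > 5:4 (1.250), so the feature fills the width.
That makes the image 990.00 px tall (1760 × 9/16).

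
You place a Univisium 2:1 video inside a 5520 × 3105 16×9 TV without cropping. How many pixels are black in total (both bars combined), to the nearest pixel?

1904400 pixels

Since 2.000 > 1.778, the video is width-limited.
Content height = 5520 × 1/2 ≈ 2760.0000 px.
Black = 3105 − 2760.0000 = 345.0000 px.
Across the 5520-px span: 345.0000 × 5520 ≈ 1904400 px.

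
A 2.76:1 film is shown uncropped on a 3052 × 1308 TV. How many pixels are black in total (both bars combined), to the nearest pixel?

Since 2.760 > 2.333, the film is width-limited.
Content height = 3052 / 2.760 ≈ 1105.7971 px.
Black = 1308 − 1105.7971 = 202.2029 px.
Bar area = 202.2029 × 3052 ≈ 617123 px.

617123 pixels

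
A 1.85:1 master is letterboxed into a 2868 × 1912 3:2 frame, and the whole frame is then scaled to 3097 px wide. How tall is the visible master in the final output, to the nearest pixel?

Fitted into 2868×1912, the master spans the width; its height is 2868 / 1.850 ≈ 1550.27 px.
Resizing to 3097 px wide multiplies everything by 1.0798: 1550.27 → 1674.05 px.

1674 px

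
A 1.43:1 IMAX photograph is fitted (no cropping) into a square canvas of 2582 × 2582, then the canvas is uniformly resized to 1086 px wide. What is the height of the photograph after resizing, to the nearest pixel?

759 px

At 2582×2582 the photograph is width-limited, so height = 2582 / 1.430 ≈ 1805.59 px.
Resizing to 1086 px wide multiplies everything by 0.4206: 1805.59 → 759.44 px.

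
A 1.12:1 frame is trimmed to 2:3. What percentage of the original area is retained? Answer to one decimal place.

59.5%

2:3 is narrower than 1.12:1, so the crop keeps the full height and trims the width.
Fraction kept = (0.667)/(1.120) ≈ 59.52%.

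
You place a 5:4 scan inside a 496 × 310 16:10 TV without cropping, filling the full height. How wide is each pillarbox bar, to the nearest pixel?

54 px

The scan is 310 × 5/4 ≈ 387.50 px wide.
Black = 496 − 387.50 = 108.50 px, or 54.25 per bar.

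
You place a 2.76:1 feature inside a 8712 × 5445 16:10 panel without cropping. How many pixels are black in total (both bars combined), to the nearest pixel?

19937223 pixels

Since 2.760 > 1.600, the feature is width-limited.
That makes the image 3156.5217 px tall (8712 / 2.760).
Leftover height: 5445 − 3156.5217 = 2288.4783 px.
Bar area = 2288.4783 × 8712 ≈ 19937223 px.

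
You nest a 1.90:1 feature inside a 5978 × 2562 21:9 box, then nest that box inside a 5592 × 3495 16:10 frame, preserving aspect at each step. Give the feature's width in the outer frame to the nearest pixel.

Inside the 5978×2562 canvas the feature is height-limited at 4867.80 × 2562.00.
21:9 in 5592×3495: fills the width, so the intermediate becomes 5592.00 × 2396.57 — a scale of ×0.9354.
The feature scales with it: width 4867.80 × 0.9354 ≈ 4553.49.

4553 px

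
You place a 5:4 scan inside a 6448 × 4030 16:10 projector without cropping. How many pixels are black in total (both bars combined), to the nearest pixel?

5684315 pixels

5:4 (1.250) < 16:10 (1.600), so the scan fills the height.
That makes the image 5037.5000 px wide (4030 × 5/4).
6448 − 5037.5000 = 1410.5000 px of bars.
That's 1410.5000 × 4030 ≈ 5684315 black pixels.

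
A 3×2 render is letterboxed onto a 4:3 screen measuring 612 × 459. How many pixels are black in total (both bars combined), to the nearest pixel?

3×2 is wider than 4:3, so it spans the full width.
Content height = 612 × 2/3 ≈ 408.0000 px.
Leftover height: 459 − 408.0000 = 51.0000 px.
That's 51.0000 × 612 ≈ 31212 black pixels.

31212 pixels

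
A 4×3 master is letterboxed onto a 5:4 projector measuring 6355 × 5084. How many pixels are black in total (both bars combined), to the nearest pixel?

4×3 is wider than 5:4, so it spans the full width.
The master is 6355 × 3/4 ≈ 4766.2500 px tall.
Leftover height: 5084 − 4766.2500 = 317.7500 px.
That's 317.7500 × 6355 ≈ 2019301 black pixels.

2019301 pixels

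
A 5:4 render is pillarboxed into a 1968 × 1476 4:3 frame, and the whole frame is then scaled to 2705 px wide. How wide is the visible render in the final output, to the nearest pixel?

2536 px

In the 1968×1476 frame the render fills the height: width = 1476 × 5/4 ≈ 1845.00 px.
Resizing to 2705 px wide multiplies everything by 1.3745: 1845.00 → 2535.94 px.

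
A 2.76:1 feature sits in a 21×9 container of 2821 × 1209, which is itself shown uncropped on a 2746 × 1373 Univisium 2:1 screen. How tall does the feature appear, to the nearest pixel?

995 px

2.76:1 in 2821×1209: fills the width, so the feature is 2821.00 × 1022.10.
Second fit — the 21×9 canvas into 2746×1373 spans the width: 2746.00 × 1176.86 (×0.9734 from 2821×1209).
Applying the same ×0.9734: 1022.10 → 994.93.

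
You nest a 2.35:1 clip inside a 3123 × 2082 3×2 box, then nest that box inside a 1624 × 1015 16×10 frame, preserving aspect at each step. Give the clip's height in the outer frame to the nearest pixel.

648 px

First fit — 2.35:1 into 3123×2082 spans the width: 3123.00 × 1328.94.
The 3×2 canvas is height-limited in 1624×1015, giving 1522.50 × 1015.00; scale factor 0.4875.
So the clip's height is 1328.94 × 0.4875 ≈ 647.87.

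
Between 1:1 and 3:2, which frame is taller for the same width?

1:1

1 and 3:2 = 1.5; 1.5 > 1. The smaller width-to-height ratio is the taller frame.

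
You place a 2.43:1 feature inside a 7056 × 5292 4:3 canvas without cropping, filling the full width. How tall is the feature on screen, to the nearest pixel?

That makes the image 2903.70 px tall (7056 / 2.430).

2904 px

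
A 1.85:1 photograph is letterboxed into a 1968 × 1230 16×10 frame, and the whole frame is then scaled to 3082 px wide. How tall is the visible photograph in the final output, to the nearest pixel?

Fitted into 1968×1230, the photograph spans the width; its height is 1968 / 1.850 ≈ 1063.78 px.
Resizing to 3082 px wide multiplies everything by 1.5661: 1063.78 → 1665.95 px.

1666 px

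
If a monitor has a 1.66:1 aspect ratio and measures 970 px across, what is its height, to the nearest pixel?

584 px

Height = 970 / 1.660 = 584.34.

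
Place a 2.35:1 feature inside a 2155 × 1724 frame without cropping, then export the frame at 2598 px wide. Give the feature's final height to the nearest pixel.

1106 px

Fitted into 2155×1724, the feature spans the width; its height is 2155 / 2.350 ≈ 917.02 px.
Scaling 2155 → 2598 is ×1.2056, so the height becomes 917.02 × 1.2056 ≈ 1105.53 px.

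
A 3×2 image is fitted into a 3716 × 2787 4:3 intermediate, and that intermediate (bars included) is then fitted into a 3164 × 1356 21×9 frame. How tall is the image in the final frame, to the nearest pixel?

1205 px

First fit — 3×2 into 3716×2787 spans the width: 3716.00 × 2477.33.
Second fit — the 4:3 canvas into 3164×1356 spans the height: 1808.00 × 1356.00 (×0.4865 from 3716×2787).
Applying the same ×0.4865: 2477.33 → 1205.33.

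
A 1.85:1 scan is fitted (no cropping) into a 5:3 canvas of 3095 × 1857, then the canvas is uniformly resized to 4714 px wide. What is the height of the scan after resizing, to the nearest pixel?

Fitted into 3095×1857, the scan spans the width; its height is 3095 / 1.850 ≈ 1672.97 px.
The frame scales by 4714/3095 = 1.5231; 1672.97 × 1.5231 ≈ 2548.11 px.

2548 px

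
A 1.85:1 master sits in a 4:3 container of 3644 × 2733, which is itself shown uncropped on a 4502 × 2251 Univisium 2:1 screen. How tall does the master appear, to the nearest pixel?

Inside the 3644×2733 canvas the master is width-limited at 3644.00 × 1969.73.
4:3 in 4502×2251: fills the height, so the intermediate becomes 3001.33 × 2251.00 — a scale of ×0.8236.
So the master's height is 1969.73 × 0.8236 ≈ 1622.34.

1622 px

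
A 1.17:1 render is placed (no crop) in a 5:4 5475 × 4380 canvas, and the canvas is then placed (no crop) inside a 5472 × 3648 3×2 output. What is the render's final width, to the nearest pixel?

1.17:1 in 5475×4380: fills the height, so the render is 5124.60 × 4380.00.
The 5:4 canvas is height-limited in 5472×3648, giving 4560.00 × 3648.00; scale factor 0.8329.
So the render's width is 5124.60 × 0.8329 ≈ 4268.16.

4268 px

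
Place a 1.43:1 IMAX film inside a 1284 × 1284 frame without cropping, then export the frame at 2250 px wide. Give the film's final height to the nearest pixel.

Fitted into 1284×1284, the film spans the width; its height is 1284 / 1.430 ≈ 897.90 px.
The frame scales by 2250/1284 = 1.7523; 897.90 × 1.7523 ≈ 1573.43 px.

1573 px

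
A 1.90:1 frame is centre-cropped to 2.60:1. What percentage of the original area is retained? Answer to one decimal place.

73.1%

The width stays; only height is cut (since 2.60:1 is wider than 1.90:1).
Fraction kept = (1.900)/(2.600) ≈ 73.08%.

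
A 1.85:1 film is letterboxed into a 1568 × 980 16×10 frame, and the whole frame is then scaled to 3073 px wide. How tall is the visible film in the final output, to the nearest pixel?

At 1568×980 the film is width-limited, so height = 1568 / 1.850 ≈ 847.57 px.
Scaling 1568 → 3073 is ×1.9598, so the height becomes 847.57 × 1.9598 ≈ 1661.08 px.

1661 px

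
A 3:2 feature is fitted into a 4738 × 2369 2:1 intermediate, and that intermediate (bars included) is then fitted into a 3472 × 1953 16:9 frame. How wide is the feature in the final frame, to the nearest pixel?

First fit — 3:2 into 4738×2369 spans the height: 3553.50 × 2369.00.
Second fit — the 2:1 canvas into 3472×1953 spans the width: 3472.00 × 1736.00 (×0.7328 from 4738×2369).
So the feature's width is 3553.50 × 0.7328 ≈ 2604.00.

2604 px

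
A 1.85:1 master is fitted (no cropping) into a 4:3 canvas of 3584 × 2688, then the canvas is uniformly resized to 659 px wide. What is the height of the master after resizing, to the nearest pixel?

At 3584×2688 the master is width-limited, so height = 3584 / 1.850 ≈ 1937.30 px.
Scaling 3584 → 659 is ×0.1839, so the height becomes 1937.30 × 0.1839 ≈ 356.22 px.

356 px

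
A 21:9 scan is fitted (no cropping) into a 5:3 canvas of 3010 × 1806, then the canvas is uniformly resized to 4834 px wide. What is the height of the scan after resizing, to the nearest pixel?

In the 3010×1806 frame the scan fills the width: height = 3010 × 9/21 ≈ 1290.00 px.
Scaling 3010 → 4834 is ×1.6060, so the height becomes 1290.00 × 1.6060 ≈ 2071.71 px.

2072 px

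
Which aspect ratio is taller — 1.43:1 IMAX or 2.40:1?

1.43:1 IMAX

1.43 and 2.4; 2.4 > 1.43. The smaller width-to-height ratio is the taller frame.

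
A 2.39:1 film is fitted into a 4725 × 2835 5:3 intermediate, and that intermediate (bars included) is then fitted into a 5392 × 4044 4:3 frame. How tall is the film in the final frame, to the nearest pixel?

2256 px

2.39:1 in 4725×2835: fills the width, so the film is 4725.00 × 1976.99.
Second fit — the 5:3 canvas into 5392×4044 spans the width: 5392.00 × 3235.20 (×1.1412 from 4725×2835).
The film scales with it: height 1976.99 × 1.1412 ≈ 2256.07.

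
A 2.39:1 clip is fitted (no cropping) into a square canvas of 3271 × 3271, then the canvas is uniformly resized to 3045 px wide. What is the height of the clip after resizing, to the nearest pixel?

1274 px

In the 3271×3271 frame the clip fills the width: height = 3271 / 2.390 ≈ 1368.62 px.
The frame scales by 3045/3271 = 0.9309; 1368.62 × 0.9309 ≈ 1274.06 px.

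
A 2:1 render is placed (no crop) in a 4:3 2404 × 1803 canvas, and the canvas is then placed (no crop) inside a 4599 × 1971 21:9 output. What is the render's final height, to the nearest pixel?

Inside the 2404×1803 canvas the render is width-limited at 2404.00 × 1202.00.
4:3 in 4599×1971: fills the height, so the intermediate becomes 2628.00 × 1971.00 — a scale of ×1.0932.
The render scales with it: height 1202.00 × 1.0932 ≈ 1314.00.

1314 px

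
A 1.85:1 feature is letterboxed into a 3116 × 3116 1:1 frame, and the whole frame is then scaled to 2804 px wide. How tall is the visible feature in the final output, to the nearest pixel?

At 3116×3116 the feature is width-limited, so height = 3116 / 1.850 ≈ 1684.32 px.
Scaling 3116 → 2804 is ×0.8999, so the height becomes 1684.32 × 0.8999 ≈ 1515.68 px.

1516 px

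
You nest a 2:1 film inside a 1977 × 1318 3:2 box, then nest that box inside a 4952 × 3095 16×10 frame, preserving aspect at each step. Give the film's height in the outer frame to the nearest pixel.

2321 px

First fit — 2:1 into 1977×1318 spans the width: 1977.00 × 988.50.
Second fit — the 3:2 canvas into 4952×3095 spans the height: 4642.50 × 3095.00 (×2.3483 from 1977×1318).
So the film's height is 988.50 × 2.3483 ≈ 2321.25.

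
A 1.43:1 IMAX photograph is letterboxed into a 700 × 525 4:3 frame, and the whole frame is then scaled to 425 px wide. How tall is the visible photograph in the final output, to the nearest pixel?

In the 700×525 frame the photograph fills the width: height = 700 / 1.430 ≈ 489.51 px.
The frame scales by 425/700 = 0.6071; 489.51 × 0.6071 ≈ 297.20 px.

297 px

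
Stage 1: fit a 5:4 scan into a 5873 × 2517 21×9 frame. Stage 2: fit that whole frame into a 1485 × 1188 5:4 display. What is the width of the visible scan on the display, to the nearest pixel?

5:4 in 5873×2517: fills the height, so the scan is 3146.25 × 2517.00.
Second fit — the 21×9 canvas into 1485×1188 spans the width: 1485.00 × 636.43 (×0.2529 from 5873×2517).
The scan scales with it: width 3146.25 × 0.2529 ≈ 795.54.

796 px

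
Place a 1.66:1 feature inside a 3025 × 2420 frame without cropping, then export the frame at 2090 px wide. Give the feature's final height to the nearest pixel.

At 3025×2420 the feature is width-limited, so height = 3025 / 1.660 ≈ 1822.29 px.
Resizing to 2090 px wide multiplies everything by 0.6909: 1822.29 → 1259.04 px.

1259 px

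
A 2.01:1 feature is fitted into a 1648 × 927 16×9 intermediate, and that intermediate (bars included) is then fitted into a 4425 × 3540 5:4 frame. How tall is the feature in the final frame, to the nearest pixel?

First fit — 2.01:1 into 1648×927 spans the width: 1648.00 × 819.90.
16×9 in 4425×3540: fills the width, so the intermediate becomes 4425.00 × 2489.06 — a scale of ×2.6851.
The feature scales with it: height 819.90 × 2.6851 ≈ 2201.49.

2201 px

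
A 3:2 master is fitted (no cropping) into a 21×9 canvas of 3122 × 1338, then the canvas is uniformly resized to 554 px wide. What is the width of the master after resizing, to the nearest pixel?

At 3122×1338 the master is height-limited, so width = 1338 × 3/2 ≈ 2007.00 px.
Resizing to 554 px wide multiplies everything by 0.1775: 2007.00 → 356.14 px.

356 px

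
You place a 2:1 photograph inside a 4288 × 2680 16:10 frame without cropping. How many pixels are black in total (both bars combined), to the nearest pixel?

2298368 pixels

2:1 (2.000) > 16:10 (1.600), so the photograph fills the width.
That makes the image 2144.0000 px tall (4288 × 1/2).
Leftover height: 2680 − 2144.0000 = 536.0000 px.
Across the 4288-px span: 536.0000 × 4288 ≈ 2298368 px.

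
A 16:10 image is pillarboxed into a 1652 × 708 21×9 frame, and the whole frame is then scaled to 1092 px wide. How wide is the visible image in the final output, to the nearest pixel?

749 px

In the 1652×708 frame the image fills the height: width = 708 × 16/10 ≈ 1132.80 px.
Resizing to 1092 px wide multiplies everything by 0.6610: 1132.80 → 748.80 px.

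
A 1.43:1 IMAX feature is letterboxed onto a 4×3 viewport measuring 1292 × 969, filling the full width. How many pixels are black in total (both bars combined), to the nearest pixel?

Content height = 1292 / 1.430 ≈ 903.4965 px.
Leftover height: 969 − 903.4965 = 65.5035 px.
Bar area = 65.5035 × 1292 ≈ 84631 px.

84631 pixels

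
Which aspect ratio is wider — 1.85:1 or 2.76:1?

1.85 and 2.76; 2.76 > 1.85.

2.76:1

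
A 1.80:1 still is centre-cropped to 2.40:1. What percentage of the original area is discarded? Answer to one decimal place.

2.40:1 is wider than 1.80:1, so the crop keeps the full width and trims the height.
(1.800)/(2.400) ≈ 0.750 of the area survives, leaving 25.00% discarded.

25.0%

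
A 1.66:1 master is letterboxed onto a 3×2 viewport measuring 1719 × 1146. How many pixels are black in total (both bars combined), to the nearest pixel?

1.66:1 is wider than 3×2, so it spans the full width.
The master is 1719 / 1.660 ≈ 1035.5422 px tall.
Leftover height: 1146 − 1035.5422 = 110.4578 px.
Across the 1719-px span: 110.4578 × 1719 ≈ 189877 px.

189877 pixels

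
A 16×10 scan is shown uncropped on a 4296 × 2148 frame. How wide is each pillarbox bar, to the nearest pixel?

16×10 is narrower than Univisium 2:1, so it spans the full height.
That makes the image 3436.80 px wide (2148 × 16/10).
4296 − 3436.80 = 859.20 px of bars (429.60 each).

430 px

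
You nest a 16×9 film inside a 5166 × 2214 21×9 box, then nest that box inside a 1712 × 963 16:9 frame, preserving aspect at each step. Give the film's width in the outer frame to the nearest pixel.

16×9 in 5166×2214: fills the height, so the film is 3936.00 × 2214.00.
The 21×9 canvas is width-limited in 1712×963, giving 1712.00 × 733.71; scale factor 0.3314.
So the film's width is 3936.00 × 0.3314 ≈ 1304.38.

1304 px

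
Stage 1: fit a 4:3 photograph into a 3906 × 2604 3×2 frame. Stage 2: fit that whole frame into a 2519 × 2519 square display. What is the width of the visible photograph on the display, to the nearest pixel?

2239 px

Inside the 3906×2604 canvas the photograph is height-limited at 3472.00 × 2604.00.
3×2 in 2519×2519: fills the width, so the intermediate becomes 2519.00 × 1679.33 — a scale of ×0.6449.
The photograph scales with it: width 3472.00 × 0.6449 ≈ 2239.11.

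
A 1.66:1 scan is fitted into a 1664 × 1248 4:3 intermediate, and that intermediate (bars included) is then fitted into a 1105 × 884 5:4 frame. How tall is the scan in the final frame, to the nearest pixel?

666 px

Inside the 1664×1248 canvas the scan is width-limited at 1664.00 × 1002.41.
4:3 in 1105×884: fills the width, so the intermediate becomes 1105.00 × 828.75 — a scale of ×0.6641.
So the scan's height is 1002.41 × 0.6641 ≈ 665.66.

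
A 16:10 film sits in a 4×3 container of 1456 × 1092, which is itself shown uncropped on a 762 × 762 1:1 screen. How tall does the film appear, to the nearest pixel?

476 px

First fit — 16:10 into 1456×1092 spans the width: 1456.00 × 910.00.
4×3 in 762×762: fills the width, so the intermediate becomes 762.00 × 571.50 — a scale of ×0.5234.
The film scales with it: height 910.00 × 0.5234 ≈ 476.25.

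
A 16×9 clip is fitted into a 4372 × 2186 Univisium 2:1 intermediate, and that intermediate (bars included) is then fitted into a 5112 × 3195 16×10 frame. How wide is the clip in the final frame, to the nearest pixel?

Inside the 4372×2186 canvas the clip is height-limited at 3886.22 × 2186.00.
Second fit — the Univisium 2:1 canvas into 5112×3195 spans the width: 5112.00 × 2556.00 (×1.1693 from 4372×2186).
Applying the same ×1.1693: 3886.22 → 4544.00.

4544 px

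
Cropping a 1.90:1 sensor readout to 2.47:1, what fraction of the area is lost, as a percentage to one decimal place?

Going from 1.90:1 to 2.47:1 means cutting height while keeping width.
Fraction kept = (1.900)/(2.470) ≈ 76.92%, so 23.08% is lost.

23.1%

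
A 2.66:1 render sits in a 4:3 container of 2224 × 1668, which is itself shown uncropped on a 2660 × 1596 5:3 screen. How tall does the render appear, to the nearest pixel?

800 px

Inside the 2224×1668 canvas the render is width-limited at 2224.00 × 836.09.
Second fit — the 4:3 canvas into 2660×1596 spans the height: 2128.00 × 1596.00 (×0.9568 from 2224×1668).
Applying the same ×0.9568: 836.09 → 800.00.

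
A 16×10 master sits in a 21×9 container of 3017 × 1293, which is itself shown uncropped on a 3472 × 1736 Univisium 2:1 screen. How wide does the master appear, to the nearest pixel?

16×10 in 3017×1293: fills the height, so the master is 2068.80 × 1293.00.
Second fit — the 21×9 canvas into 3472×1736 spans the width: 3472.00 × 1488.00 (×1.1508 from 3017×1293).
So the master's width is 2068.80 × 1.1508 ≈ 2380.80.

2381 px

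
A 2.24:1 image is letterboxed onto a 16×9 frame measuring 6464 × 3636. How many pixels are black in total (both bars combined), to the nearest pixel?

2.24:1 is wider than 16×9, so it spans the full width.
The image is 6464 / 2.240 ≈ 2885.7143 px tall.
Leftover height: 3636 − 2885.7143 = 750.2857 px.
Bar area = 750.2857 × 6464 ≈ 4849847 px.

4849847 pixels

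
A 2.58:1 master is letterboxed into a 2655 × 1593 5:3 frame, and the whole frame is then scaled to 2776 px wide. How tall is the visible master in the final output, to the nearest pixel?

1076 px

In the 2655×1593 frame the master fills the width: height = 2655 / 2.580 ≈ 1029.07 px.
The frame scales by 2776/2655 = 1.0456; 1029.07 × 1.0456 ≈ 1075.97 px.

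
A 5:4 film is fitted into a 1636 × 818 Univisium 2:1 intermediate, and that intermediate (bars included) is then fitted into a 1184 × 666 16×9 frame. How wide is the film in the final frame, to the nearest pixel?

740 px

First fit — 5:4 into 1636×818 spans the height: 1022.50 × 818.00.
Second fit — the Univisium 2:1 canvas into 1184×666 spans the width: 1184.00 × 592.00 (×0.7237 from 1636×818).
Applying the same ×0.7237: 1022.50 → 740.00.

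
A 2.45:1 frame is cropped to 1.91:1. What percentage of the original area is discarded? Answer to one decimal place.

1.91:1 is narrower than 2.45:1, so the crop keeps the full height and trims the width.
Area ratio = (1.910)/(2.450) = 77.96%; the remaining 22.04% is cropped out.

22.0%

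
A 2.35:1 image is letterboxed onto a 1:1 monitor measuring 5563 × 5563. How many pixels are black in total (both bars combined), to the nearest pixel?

17778046 pixels

2.35:1 is wider than 1:1, so it spans the full width.
The image is 5563 / 2.350 ≈ 2367.2340 px tall.
5563 − 2367.2340 = 3195.7660 px of bars.
That's 3195.7660 × 5563 ≈ 17778046 black pixels.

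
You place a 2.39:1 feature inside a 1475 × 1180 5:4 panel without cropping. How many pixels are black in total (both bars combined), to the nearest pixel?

2.39:1 is wider than 5:4, so it spans the full width.
That makes the image 617.1548 px tall (1475 / 2.390).
1180 − 617.1548 = 562.8452 px of bars.
That's 562.8452 × 1475 ≈ 830197 black pixels.

830197 pixels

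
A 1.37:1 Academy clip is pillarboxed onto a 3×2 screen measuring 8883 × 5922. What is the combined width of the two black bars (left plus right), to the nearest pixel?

770 px

1.37:1 Academy (1.370) < 3×2 (1.500), so the clip fills the height.
Content width = 5922 × 1.370 ≈ 8113.14 px.
Leftover width: 8883 − 8113.14 = 769.86 px.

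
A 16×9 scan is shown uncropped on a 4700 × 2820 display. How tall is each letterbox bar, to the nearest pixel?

88 px

16×9 (1.778) > 5:3 (1.667), so the scan fills the width.
Content height = 4700 × 9/16 ≈ 2643.75 px.
Black = 2820 − 2643.75 = 176.25 px, or 88.12 per bar.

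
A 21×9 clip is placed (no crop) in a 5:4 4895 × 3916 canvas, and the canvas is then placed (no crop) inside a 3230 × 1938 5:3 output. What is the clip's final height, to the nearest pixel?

First fit — 21×9 into 4895×3916 spans the width: 4895.00 × 2097.86.
Second fit — the 5:4 canvas into 3230×1938 spans the height: 2422.50 × 1938.00 (×0.4949 from 4895×3916).
Applying the same ×0.4949: 2097.86 → 1038.21.

1038 px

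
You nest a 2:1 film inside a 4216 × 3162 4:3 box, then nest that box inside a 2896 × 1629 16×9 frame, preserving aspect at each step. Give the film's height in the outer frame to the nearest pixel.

1086 px

Inside the 4216×3162 canvas the film is width-limited at 4216.00 × 2108.00.
Second fit — the 4:3 canvas into 2896×1629 spans the height: 2172.00 × 1629.00 (×0.5152 from 4216×3162).
Applying the same ×0.5152: 2108.00 → 1086.00.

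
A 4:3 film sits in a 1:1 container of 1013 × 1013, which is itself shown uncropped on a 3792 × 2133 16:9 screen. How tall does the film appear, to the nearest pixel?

First fit — 4:3 into 1013×1013 spans the width: 1013.00 × 759.75.
Second fit — the 1:1 canvas into 3792×2133 spans the height: 2133.00 × 2133.00 (×2.1056 from 1013×1013).
Applying the same ×2.1056: 759.75 → 1599.75.

1600 px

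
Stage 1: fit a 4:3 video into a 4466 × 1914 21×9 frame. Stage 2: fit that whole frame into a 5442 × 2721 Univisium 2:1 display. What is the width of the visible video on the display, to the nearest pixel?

3110 px

First fit — 4:3 into 4466×1914 spans the height: 2552.00 × 1914.00.
21×9 in 5442×2721: fills the width, so the intermediate becomes 5442.00 × 2332.29 — a scale of ×1.2185.
So the video's width is 2552.00 × 1.2185 ≈ 3109.71.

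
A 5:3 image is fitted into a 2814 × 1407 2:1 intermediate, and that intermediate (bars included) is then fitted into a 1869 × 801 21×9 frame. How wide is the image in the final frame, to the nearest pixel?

First fit — 5:3 into 2814×1407 spans the height: 2345.00 × 1407.00.
2:1 in 1869×801: fills the height, so the intermediate becomes 1602.00 × 801.00 — a scale of ×0.5693.
Applying the same ×0.5693: 2345.00 → 1335.00.

1335 px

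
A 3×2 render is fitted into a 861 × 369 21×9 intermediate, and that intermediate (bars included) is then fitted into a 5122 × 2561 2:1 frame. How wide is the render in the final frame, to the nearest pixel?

3293 px

First fit — 3×2 into 861×369 spans the height: 553.50 × 369.00.
The 21×9 canvas is width-limited in 5122×2561, giving 5122.00 × 2195.14; scale factor 5.9489.
The render scales with it: width 553.50 × 5.9489 ≈ 3292.71.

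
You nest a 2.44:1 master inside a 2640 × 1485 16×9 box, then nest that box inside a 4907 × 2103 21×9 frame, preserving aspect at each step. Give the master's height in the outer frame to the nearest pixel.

1532 px

2.44:1 in 2640×1485: fills the width, so the master is 2640.00 × 1081.97.
Second fit — the 16×9 canvas into 4907×2103 spans the height: 3738.67 × 2103.00 (×1.4162 from 2640×1485).
The master scales with it: height 1081.97 × 1.4162 ≈ 1532.24.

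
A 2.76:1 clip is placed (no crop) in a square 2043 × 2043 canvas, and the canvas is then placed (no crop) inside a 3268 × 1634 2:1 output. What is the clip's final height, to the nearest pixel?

Inside the 2043×2043 canvas the clip is width-limited at 2043.00 × 740.22.
square in 3268×1634: fills the height, so the intermediate becomes 1634.00 × 1634.00 — a scale of ×0.7998.
Applying the same ×0.7998: 740.22 → 592.03.

592 px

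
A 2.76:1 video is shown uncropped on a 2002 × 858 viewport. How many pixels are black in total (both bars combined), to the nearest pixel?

Since 2.760 > 2.333, the video is width-limited.
The video is 2002 / 2.760 ≈ 725.3623 px tall.
Black = 858 − 725.3623 = 132.6377 px.
Across the 2002-px span: 132.6377 × 2002 ≈ 265541 px.

265541 pixels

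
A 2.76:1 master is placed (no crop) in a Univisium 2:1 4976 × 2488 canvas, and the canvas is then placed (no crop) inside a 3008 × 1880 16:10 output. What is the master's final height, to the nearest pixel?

1090 px

Inside the 4976×2488 canvas the master is width-limited at 4976.00 × 1802.90.
Univisium 2:1 in 3008×1880: fills the width, so the intermediate becomes 3008.00 × 1504.00 — a scale of ×0.6045.
The master scales with it: height 1802.90 × 0.6045 ≈ 1089.86.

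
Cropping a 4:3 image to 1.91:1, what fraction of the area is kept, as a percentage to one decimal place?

1.91:1 is wider than 4:3, so the crop keeps the full width and trims the height.
Fraction kept = (1.333)/(1.910) ≈ 69.81%.

69.8%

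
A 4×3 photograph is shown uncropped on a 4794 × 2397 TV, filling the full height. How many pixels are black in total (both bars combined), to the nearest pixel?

3830406 pixels

The photograph is 2397 × 4/3 ≈ 3196.0000 px wide.
4794 − 3196.0000 = 1598.0000 px of bars.
Across the 2397-px span: 1598.0000 × 2397 ≈ 3830406 px.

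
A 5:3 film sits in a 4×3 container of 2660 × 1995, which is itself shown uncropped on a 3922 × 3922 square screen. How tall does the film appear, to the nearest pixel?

First fit — 5:3 into 2660×1995 spans the width: 2660.00 × 1596.00.
The 4×3 canvas is width-limited in 3922×3922, giving 3922.00 × 2941.50; scale factor 1.4744.
So the film's height is 1596.00 × 1.4744 ≈ 2353.20.

2353 px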